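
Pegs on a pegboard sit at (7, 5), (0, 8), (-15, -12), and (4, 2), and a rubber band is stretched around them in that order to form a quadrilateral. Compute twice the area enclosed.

200

By the shoelace formula, twice the signed area is |(7·8 − 0·5) + (0·(-12) − (-15)·8) + ((-15)·2 − 4·(-12)) + (4·5 − 7·2)| = 200, so the area is 100.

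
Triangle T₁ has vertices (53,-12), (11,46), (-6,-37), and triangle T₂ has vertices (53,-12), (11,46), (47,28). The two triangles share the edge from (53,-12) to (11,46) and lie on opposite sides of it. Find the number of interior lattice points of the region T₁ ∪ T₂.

2892

The union is the simple quadrilateral with vertices (53,-12), (-6,-37), (11,46), (47,28) in order.
The shoelace formula gives twice the area as |[53·(-37) − (-6)·(-12)] + [(-6)·46 − 11·(-37)] + [11·28 − 47·46] + [47·(-12) − 53·28]| = 5804, so the area is 2902.
The number of boundary lattice points is Σ gcd(|Δx|,|Δy|) = gcd(59,25) + gcd(17,83) + gcd(36,18) + gcd(6,40) = 1+1+18+2 = 22.
By Pick's theorem I = A − B/2 + 1 = 2902 − 22/2 + 1 = 2892.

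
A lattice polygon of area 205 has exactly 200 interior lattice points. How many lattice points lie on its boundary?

Pick's theorem gives A = I + B/2 − 1, so B = 2(A − I + 1) = 2(205 − 200 + 1) = 12.

12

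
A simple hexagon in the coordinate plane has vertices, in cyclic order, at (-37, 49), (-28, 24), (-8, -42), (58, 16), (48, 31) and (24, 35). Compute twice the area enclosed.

8597

Using the shoelace formula, 2A = |[(-37)·24 − (-28)·49] + [(-28)·(-42) − (-8)·24] + [(-8)·16 − 58·(-42)] + [58·31 − 48·16] + [48·35 − 24·31] + [24·49 − (-37)·35]| = 8597, so the area is 8597/2.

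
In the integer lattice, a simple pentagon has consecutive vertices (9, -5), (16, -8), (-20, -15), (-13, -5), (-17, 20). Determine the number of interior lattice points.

462

Using the shoelace formula, 2A = |[9·(-8) − 16·(-5)] + [16·(-15) − (-20)·(-8)] + [(-20)·(-5) − (-13)·(-15)] + [(-13)·20 − (-17)·(-5)] + [(-17)·(-5) − 9·20]| = 927, so the area is 463.5.
The number of boundary lattice points is Σ gcd(|Δx|,|Δy|) = gcd(7,3) + gcd(36,7) + gcd(7,10) + gcd(4,25) + gcd(26,25) = 1+1+1+1+1 = 5.
By Pick's theorem A = I + B/2 − 1, so I = 463.5 − 5/2 + 1 = 462.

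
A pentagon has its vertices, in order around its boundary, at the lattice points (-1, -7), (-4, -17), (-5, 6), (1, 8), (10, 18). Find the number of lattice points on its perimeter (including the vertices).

6

The number of boundary lattice points is Σ gcd(|Δx|,|Δy|) = gcd(3,10) + gcd(1,23) + gcd(6,2) + gcd(9,10) + gcd(11,25) = 1+1+2+1+1 = 6.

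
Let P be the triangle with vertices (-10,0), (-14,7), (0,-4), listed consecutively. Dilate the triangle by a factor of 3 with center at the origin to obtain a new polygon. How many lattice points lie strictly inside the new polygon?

By the shoelace formula, twice the signed area is |((-10)·7 − (-14)·0) + ((-14)·(-4) − 0·7) + (0·0 − (-10)·(-4))| = 54, so the area is 27.
Summing gcd(|Δx|,|Δy|) over the edges gives the boundary count: gcd(4,7) + gcd(14,11) + gcd(10,4) = 1+1+2 = 4.
Scaling by 3 multiplies the area by 3² = 9 (so the new area is 243) and multiplies the boundary lattice-point count by 3, giving 12.
By Pick's theorem, the interior count of the dilated polygon is 243 − 12/2 + 1 = 238.

238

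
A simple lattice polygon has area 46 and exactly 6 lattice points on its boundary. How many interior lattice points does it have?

Pick's theorem A = I + B/2 − 1 rearranges to I = A − B/2 + 1 = 46 − 6/2 + 1 = 44.

44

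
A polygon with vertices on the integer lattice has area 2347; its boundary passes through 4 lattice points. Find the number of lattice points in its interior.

Pick's theorem A = I + B/2 − 1 rearranges to I = A − B/2 + 1 = 2347 − 4/2 + 1 = 2346.

2346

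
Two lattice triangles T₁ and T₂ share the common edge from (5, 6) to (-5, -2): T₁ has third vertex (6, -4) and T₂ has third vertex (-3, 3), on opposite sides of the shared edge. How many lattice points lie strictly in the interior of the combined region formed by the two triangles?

The union is the simple quadrilateral with vertices (5, 6), (6, -4), (-5, -2), (-3, 3) in order.
By the shoelace formula, twice the signed area is |[5·(-4) − 6·6] + [6·(-2) − (-5)·(-4)] + [(-5)·3 − (-3)·(-2)] + [(-3)·6 − 5·3]| = 142, so the area is 71.
Along each edge there are gcd(|Δx|,|Δy|)+1 lattice points, so counting each shared vertex once the boundary has gcd(1,10) + gcd(11,2) + gcd(2,5) + gcd(8,3) = 1+1+1+1 = 4.
By Pick's theorem I = A − B/2 + 1 = 71 − 4/2 + 1 = 70.

70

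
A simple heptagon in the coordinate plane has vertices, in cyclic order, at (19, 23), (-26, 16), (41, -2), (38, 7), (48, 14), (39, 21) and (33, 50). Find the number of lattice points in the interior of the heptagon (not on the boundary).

Using the shoelace formula, 2A = |[19·16 − (-26)·23] + [(-26)·(-2) − 41·16] + [41·7 − 38·(-2)] + [38·14 − 48·7] + [48·21 − 39·14] + [39·50 − 33·21] + [33·23 − 19·50]| = 2385, so the area is 1192.5.
Summing gcd(|Δx|,|Δy|) over the edges gives the boundary count: gcd(45,7) + gcd(67,18) + gcd(3,9) + gcd(10,7) + gcd(9,7) + gcd(6,29) + gcd(14,27) = 1+1+3+1+1+1+1 = 9.
Pick's theorem gives I = A − B/2 + 1 = 1192.5 − 9/2 + 1 = 1189.

1189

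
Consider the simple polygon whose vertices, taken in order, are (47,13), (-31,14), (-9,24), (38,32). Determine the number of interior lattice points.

By the shoelace formula, twice the signed area is |[47·14 − (-31)·13] + [(-31)·24 − (-9)·14] + [(-9)·32 − 38·24] + [38·13 − 47·32]| = 1767, so the area is 1767/2.
Along each edge there are gcd(|Δx|,|Δy|)+1 lattice points, so counting each shared vertex once the boundary has gcd(78,1) + gcd(22,10) + gcd(47,8) + gcd(9,19) = 1+2+1+1 = 5.
Pick's theorem gives I = A − B/2 + 1 = 1767/2 − 5/2 + 1 = 882.

882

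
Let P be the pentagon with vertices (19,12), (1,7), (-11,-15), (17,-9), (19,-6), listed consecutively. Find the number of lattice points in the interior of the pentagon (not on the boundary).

By the shoelace formula, twice the signed area is |(19·7 − 1·12) + (1·(-15) − (-11)·7) + ((-11)·(-9) − 17·(-15)) + (17·(-6) − 19·(-9)) + (19·12 − 19·(-6))| = 948, so the area is 474.
Summing gcd(|Δx|,|Δy|) over the edges gives the boundary count: gcd(18,5) + gcd(12,22) + gcd(28,6) + gcd(2,3) + gcd(0,18) = 1+2+2+1+18 = 24.
By Pick's theorem A = I + B/2 − 1, so I = 474 − 24/2 + 1 = 463.

463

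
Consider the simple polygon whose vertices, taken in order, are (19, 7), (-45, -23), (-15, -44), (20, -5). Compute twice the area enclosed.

By the shoelace formula, twice the signed area is |[19·(-23) − (-45)·7] + [(-45)·(-44) − (-15)·(-23)] + [(-15)·(-5) − 20·(-44)] + [20·7 − 19·(-5)]| = 2703, so the area is 2703/2.

2703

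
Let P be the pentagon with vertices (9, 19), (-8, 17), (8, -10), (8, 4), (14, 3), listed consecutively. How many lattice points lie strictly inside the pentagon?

Using the shoelace formula, 2A = |[9·17 − (-8)·19] + [(-8)·(-10) − 8·17] + [8·4 − 8·(-10)] + [8·3 − 14·4] + [14·19 − 9·3]| = 568, so the area is 284.
The number of boundary lattice points is Σ gcd(|Δx|,|Δy|) = gcd(17,2) + gcd(16,27) + gcd(0,14) + gcd(6,1) + gcd(5,16) = 1+1+14+1+1 = 18.
By Pick's theorem A = I + B/2 − 1, so I = 284 − 18/2 + 1 = 276.

276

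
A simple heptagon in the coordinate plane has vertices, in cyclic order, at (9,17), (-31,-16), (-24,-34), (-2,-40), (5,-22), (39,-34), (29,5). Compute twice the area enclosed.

4506

Using the shoelace formula, 2A = |(9·(-16) − (-31)·17) + ((-31)·(-34) − (-24)·(-16)) + ((-24)·(-40) − (-2)·(-34)) + ((-2)·(-22) − 5·(-40)) + (5·(-34) − 39·(-22)) + (39·5 − 29·(-34)) + (29·17 − 9·5)| = 4506, so the area is 2253.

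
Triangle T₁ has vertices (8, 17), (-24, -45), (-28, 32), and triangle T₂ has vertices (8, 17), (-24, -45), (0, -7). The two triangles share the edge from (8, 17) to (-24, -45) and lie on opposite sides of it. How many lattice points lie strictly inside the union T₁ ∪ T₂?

1486

The union is the simple quadrilateral with vertices (8, 17), (-28, 32), (-24, -45), (0, -7) in order.
By the shoelace formula, twice the signed area is |(8·32 − (-28)·17) + ((-28)·(-45) − (-24)·32) + ((-24)·(-7) − 0·(-45)) + (0·17 − 8·(-7))| = 2984, so the area is 1492.
Summing gcd(|Δx|,|Δy|) over the edges gives the boundary count: gcd(36,15) + gcd(4,77) + gcd(24,38) + gcd(8,24) = 3+1+2+8 = 14.
By Pick's theorem I = A − B/2 + 1 = 1492 − 14/2 + 1 = 1486.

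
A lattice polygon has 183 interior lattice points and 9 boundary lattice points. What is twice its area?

373

Pick's theorem states A = I + B/2 − 1, so A = 183 + 9/2 − 1 = 373/2.
Hence 2A = 373.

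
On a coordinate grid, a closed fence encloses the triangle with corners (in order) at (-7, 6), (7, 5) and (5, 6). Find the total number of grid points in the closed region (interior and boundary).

The shoelace formula gives twice the area as |((-7)·5 − 7·6) + (7·6 − 5·5) + (5·6 − (-7)·6)| = 12, so the area is 6.
The number of boundary lattice points is Σ gcd(|Δx|,|Δy|) = gcd(14,1) + gcd(2,1) + gcd(12,0) = 1+1+12 = 14.
Pick's theorem gives I = A − B/2 + 1 = 6 − 14/2 + 1 = 0, so the closed region contains I + B = 0 + 14 = 14 lattice points.

14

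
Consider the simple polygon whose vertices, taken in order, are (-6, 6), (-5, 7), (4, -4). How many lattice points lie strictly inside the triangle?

5

Using the shoelace formula, 2A = |((-6)·7 − (-5)·6) + ((-5)·(-4) − 4·7) + (4·6 − (-6)·(-4))| = 20, so the area is 10.
The number of boundary lattice points is Σ gcd(|Δx|,|Δy|) = gcd(1,1) + gcd(9,11) + gcd(10,10) = 1+1+10 = 12.
By Pick's theorem A = I + B/2 − 1, so I = 10 − 12/2 + 1 = 5.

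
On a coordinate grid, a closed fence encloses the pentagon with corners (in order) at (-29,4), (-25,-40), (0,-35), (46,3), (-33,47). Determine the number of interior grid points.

3613

By the shoelace formula, twice the signed area is |((-29)·(-40) − (-25)·4) + ((-25)·(-35) − 0·(-40)) + (0·3 − 46·(-35)) + (46·47 − (-33)·3) + ((-33)·4 − (-29)·47)| = 7237, so the area is 3618.5.
Summing gcd(|Δx|,|Δy|) over the edges gives the boundary count: gcd(4,44) + gcd(25,5) + gcd(46,38) + gcd(79,44) + gcd(4,43) = 4+5+2+1+1 = 13.
By Pick's theorem A = I + B/2 − 1, so I = 3618.5 − 13/2 + 1 = 3613.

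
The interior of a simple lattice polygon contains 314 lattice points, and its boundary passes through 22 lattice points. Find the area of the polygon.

324

Pick's theorem states A = I + B/2 − 1, so A = 314 + 22/2 − 1 = 324.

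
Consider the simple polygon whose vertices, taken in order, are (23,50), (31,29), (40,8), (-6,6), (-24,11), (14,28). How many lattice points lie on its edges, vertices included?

Summing gcd(|Δx|,|Δy|) over the edges gives the boundary count: gcd(8,21) + gcd(9,21) + gcd(46,2) + gcd(18,5) + gcd(38,17) + gcd(9,22) = 1+3+2+1+1+1 = 9.

9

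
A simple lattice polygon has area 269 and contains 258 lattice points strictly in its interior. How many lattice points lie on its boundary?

Pick's theorem gives A = I + B/2 − 1, so B = 2(A − I + 1) = 2(269 − 258 + 1) = 24.

24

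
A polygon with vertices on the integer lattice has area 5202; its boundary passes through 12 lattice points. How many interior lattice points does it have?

5197

Pick's theorem A = I + B/2 − 1 rearranges to I = A − B/2 + 1 = 5202 − 12/2 + 1 = 5197.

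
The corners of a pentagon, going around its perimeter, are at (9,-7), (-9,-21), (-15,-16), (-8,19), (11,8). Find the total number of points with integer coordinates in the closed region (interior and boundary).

Using the shoelace formula, 2A = |(9·(-21) − (-9)·(-7)) + ((-9)·(-16) − (-15)·(-21)) + ((-15)·19 − (-8)·(-16)) + ((-8)·8 − 11·19) + (11·(-7) − 9·8)| = 1258, so the area is 629.
The number of boundary lattice points is Σ gcd(|Δx|,|Δy|) = gcd(18,14) + gcd(6,5) + gcd(7,35) + gcd(19,11) + gcd(2,15) = 2+1+7+1+1 = 12.
Pick's theorem gives I = A − B/2 + 1 = 629 − 12/2 + 1 = 624, so the closed region contains I + B = 624 + 12 = 636 lattice points.

636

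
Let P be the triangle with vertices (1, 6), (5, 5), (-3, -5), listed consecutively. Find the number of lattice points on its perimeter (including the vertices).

4

Along each edge there are gcd(|Δx|,|Δy|)+1 lattice points, so counting each shared vertex once the boundary has gcd(4,1) + gcd(8,10) + gcd(4,11) = 1+2+1 = 4.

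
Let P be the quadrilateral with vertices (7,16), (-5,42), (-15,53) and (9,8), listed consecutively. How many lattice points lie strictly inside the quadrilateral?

112

By the shoelace formula, twice the signed area is |(7·42 − (-5)·16) + ((-5)·53 − (-15)·42) + ((-15)·8 − 9·53) + (9·16 − 7·8)| = 230, so the area is 115.
The number of boundary lattice points is Σ gcd(|Δx|,|Δy|) = gcd(12,26) + gcd(10,11) + gcd(24,45) + gcd(2,8) = 2+1+3+2 = 8.
Pick's theorem gives I = A − B/2 + 1 = 115 − 8/2 + 1 = 112.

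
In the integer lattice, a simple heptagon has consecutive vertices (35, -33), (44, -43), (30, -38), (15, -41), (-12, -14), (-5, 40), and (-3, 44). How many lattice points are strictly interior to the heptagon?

1927

By the shoelace formula, twice the signed area is |(35·(-43) − 44·(-33)) + (44·(-38) − 30·(-43)) + (30·(-41) − 15·(-38)) + (15·(-14) − (-12)·(-41)) + ((-12)·40 − (-5)·(-14)) + ((-5)·44 − (-3)·40) + ((-3)·(-33) − 35·44)| = 3888, so the area is 1944.
Along each edge there are gcd(|Δx|,|Δy|)+1 lattice points, so counting each shared vertex once the boundary has gcd(9,10) + gcd(14,5) + gcd(15,3) + gcd(27,27) + gcd(7,54) + gcd(2,4) + gcd(38,77) = 1+1+3+27+1+2+1 = 36.
By Pick's theorem A = I + B/2 − 1, so I = 1944 − 36/2 + 1 = 1927.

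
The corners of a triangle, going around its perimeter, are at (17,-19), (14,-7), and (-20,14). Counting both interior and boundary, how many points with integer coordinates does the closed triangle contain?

By the shoelace formula, twice the signed area is |(17·(-7) − 14·(-19)) + (14·14 − (-20)·(-7)) + ((-20)·(-19) − 17·14)| = 345, so the area is 345/2.
Along each edge there are gcd(|Δx|,|Δy|)+1 lattice points, so counting each shared vertex once the boundary has gcd(3,12) + gcd(34,21) + gcd(37,33) = 3+1+1 = 5.
Pick's theorem gives I = A − B/2 + 1 = 345/2 − 5/2 + 1 = 171, so the closed region contains I + B = 171 + 5 = 176 lattice points.

176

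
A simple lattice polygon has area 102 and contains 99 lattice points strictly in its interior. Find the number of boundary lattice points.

8

Pick's theorem gives A = I + B/2 − 1, so B = 2(A − I + 1) = 2(102 − 99 + 1) = 8.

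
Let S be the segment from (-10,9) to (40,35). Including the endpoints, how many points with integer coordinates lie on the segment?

The number of lattice points on a segment between lattice points is gcd(|Δx|,|Δy|) + 1 = gcd(50,26) + 1 = 2 + 1 = 3.

3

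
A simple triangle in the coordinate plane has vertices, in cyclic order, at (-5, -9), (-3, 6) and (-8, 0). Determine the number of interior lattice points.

30

By the shoelace formula, twice the signed area is |((-5)·6 − (-3)·(-9)) + ((-3)·0 − (-8)·6) + ((-8)·(-9) − (-5)·0)| = 63, so the area is 31.5.
Summing gcd(|Δx|,|Δy|) over the edges gives the boundary count: gcd(2,15) + gcd(5,6) + gcd(3,9) = 1+1+3 = 5.
By Pick's theorem A = I + B/2 − 1, so I = 31.5 − 5/2 + 1 = 30.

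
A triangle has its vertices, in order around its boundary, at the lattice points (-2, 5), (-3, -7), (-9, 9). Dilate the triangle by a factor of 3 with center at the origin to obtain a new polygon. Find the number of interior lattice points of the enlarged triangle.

The shoelace formula gives twice the area as |((-2)·(-7) − (-3)·5) + ((-3)·9 − (-9)·(-7)) + ((-9)·5 − (-2)·9)| = 88, so the area is 44.
The number of boundary lattice points is Σ gcd(|Δx|,|Δy|) = gcd(1,12) + gcd(6,16) + gcd(7,4) = 1+2+1 = 4.
Scaling by 3 multiplies the area by 3² = 9 (so the new area is 396) and multiplies the boundary lattice-point count by 3, giving 12.
By Pick's theorem, the interior count of the dilated polygon is 396 − 12/2 + 1 = 391.

391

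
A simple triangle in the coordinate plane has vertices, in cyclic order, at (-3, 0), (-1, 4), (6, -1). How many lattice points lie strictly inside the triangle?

18

By the shoelace formula, twice the signed area is |((-3)·4 − (-1)·0) + ((-1)·(-1) − 6·4) + (6·0 − (-3)·(-1))| = 38, so the area is 19.
The number of boundary lattice points is Σ gcd(|Δx|,|Δy|) = gcd(2,4) + gcd(7,5) + gcd(9,1) = 2+1+1 = 4.
Pick's theorem gives I = A − B/2 + 1 = 19 − 4/2 + 1 = 18.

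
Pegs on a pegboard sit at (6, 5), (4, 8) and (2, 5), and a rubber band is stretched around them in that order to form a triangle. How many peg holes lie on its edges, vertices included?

6

Along each edge there are gcd(|Δx|,|Δy|)+1 lattice points, so counting each shared vertex once the boundary has gcd(2,3) + gcd(2,3) + gcd(4,0) = 1+1+4 = 6.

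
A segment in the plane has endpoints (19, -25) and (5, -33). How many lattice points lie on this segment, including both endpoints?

3

The number of lattice points on a segment between lattice points is gcd(|Δx|,|Δy|) + 1 = gcd(14,8) + 1 = 2 + 1 = 3.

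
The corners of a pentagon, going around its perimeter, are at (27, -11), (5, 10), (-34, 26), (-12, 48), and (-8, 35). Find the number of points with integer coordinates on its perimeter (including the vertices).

26

The number of boundary lattice points is Σ gcd(|Δx|,|Δy|) = gcd(22,21) + gcd(39,16) + gcd(22,22) + gcd(4,13) + gcd(35,46) = 1+1+22+1+1 = 26.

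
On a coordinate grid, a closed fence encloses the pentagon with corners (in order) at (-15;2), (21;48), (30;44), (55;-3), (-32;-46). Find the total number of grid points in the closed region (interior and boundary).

3588

By the shoelace formula, twice the signed area is |((-15)·48 − 21·2) + (21·44 − 30·48) + (30·(-3) − 55·44) + (55·(-46) − (-32)·(-3)) + ((-32)·2 − (-15)·(-46))| = 7168, so the area is 3584.
Along each edge there are gcd(|Δx|,|Δy|)+1 lattice points, so counting each shared vertex once the boundary has gcd(36,46) + gcd(9,4) + gcd(25,47) + gcd(87,43) + gcd(17,48) = 2+1+1+1+1 = 6.
Pick's theorem gives I = A − B/2 + 1 = 3584 − 6/2 + 1 = 3582, so the closed region contains I + B = 3582 + 6 = 3588 lattice points.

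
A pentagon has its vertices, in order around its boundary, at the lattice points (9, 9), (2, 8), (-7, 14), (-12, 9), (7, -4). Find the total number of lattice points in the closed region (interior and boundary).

By the shoelace formula, twice the signed area is |(9·8 − 2·9) + (2·14 − (-7)·8) + ((-7)·9 − (-12)·14) + ((-12)·(-4) − 7·9) + (7·9 − 9·(-4))| = 327, so the area is 163.5.
Along each edge there are gcd(|Δx|,|Δy|)+1 lattice points, so counting each shared vertex once the boundary has gcd(7,1) + gcd(9,6) + gcd(5,5) + gcd(19,13) + gcd(2,13) = 1+3+5+1+1 = 11.
Pick's theorem gives I = A − B/2 + 1 = 163.5 − 11/2 + 1 = 159, so the closed region contains I + B = 159 + 11 = 170 lattice points.

170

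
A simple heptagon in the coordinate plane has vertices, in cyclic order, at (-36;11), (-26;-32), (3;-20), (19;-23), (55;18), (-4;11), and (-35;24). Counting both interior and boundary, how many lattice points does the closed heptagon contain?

Using the shoelace formula, 2A = |[(-36)·(-32) − (-26)·11] + [(-26)·(-20) − 3·(-32)] + [3·(-23) − 19·(-20)] + [19·18 − 55·(-23)] + [55·11 − (-4)·18] + [(-4)·24 − (-35)·11] + [(-35)·11 − (-36)·24]| = 5417, so the area is 5417/2.
Summing gcd(|Δx|,|Δy|) over the edges gives the boundary count: gcd(10,43) + gcd(29,12) + gcd(16,3) + gcd(36,41) + gcd(59,7) + gcd(31,13) + gcd(1,13) = 1+1+1+1+1+1+1 = 7.
Pick's theorem gives I = A − B/2 + 1 = 5417/2 − 7/2 + 1 = 2706, so the closed region contains I + B = 2706 + 7 = 2713 lattice points.

2713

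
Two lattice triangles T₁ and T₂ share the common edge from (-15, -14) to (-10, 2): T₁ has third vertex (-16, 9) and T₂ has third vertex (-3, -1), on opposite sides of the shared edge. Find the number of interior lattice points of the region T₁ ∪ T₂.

The union is the simple quadrilateral with vertices (-15, -14), (-16, 9), (-10, 2), (-3, -1) in order.
By the shoelace formula, twice the signed area is |[(-15)·9 − (-16)·(-14)] + [(-16)·2 − (-10)·9] + [(-10)·(-1) − (-3)·2] + [(-3)·(-14) − (-15)·(-1)]| = 258, so the area is 129.
The number of boundary lattice points is Σ gcd(|Δx|,|Δy|) = gcd(1,23) + gcd(6,7) + gcd(7,3) + gcd(12,13) = 1+1+1+1 = 4.
By Pick's theorem I = A − B/2 + 1 = 129 − 4/2 + 1 = 128.

128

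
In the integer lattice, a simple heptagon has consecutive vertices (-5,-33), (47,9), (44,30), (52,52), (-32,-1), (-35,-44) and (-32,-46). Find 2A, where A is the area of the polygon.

7261

Using the shoelace formula, 2A = |((-5)·9 − 47·(-33)) + (47·30 − 44·9) + (44·52 − 52·30) + (52·(-1) − (-32)·52) + ((-32)·(-44) − (-35)·(-1)) + ((-35)·(-46) − (-32)·(-44)) + ((-32)·(-33) − (-5)·(-46))| = 7261, so the area is 3630.5.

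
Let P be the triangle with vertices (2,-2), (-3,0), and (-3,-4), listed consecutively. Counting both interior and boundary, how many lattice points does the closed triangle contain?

14

The shoelace formula gives twice the area as |[2·0 − (-3)·(-2)] + [(-3)·(-4) − (-3)·0] + [(-3)·(-2) − 2·(-4)]| = 20, so the area is 10.
The number of boundary lattice points is Σ gcd(|Δx|,|Δy|) = gcd(5,2) + gcd(0,4) + gcd(5,2) = 1+4+1 = 6.
Pick's theorem gives I = A − B/2 + 1 = 10 − 6/2 + 1 = 8, so the closed region contains I + B = 8 + 6 = 14 lattice points.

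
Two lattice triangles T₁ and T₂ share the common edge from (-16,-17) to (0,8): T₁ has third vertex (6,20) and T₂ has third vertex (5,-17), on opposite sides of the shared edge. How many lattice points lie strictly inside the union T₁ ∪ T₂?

268

The union is the simple quadrilateral with vertices (-16,-17), (6,20), (0,8), (5,-17) in order.
By the shoelace formula, twice the signed area is |[(-16)·20 − 6·(-17)] + [6·8 − 0·20] + [0·(-17) − 5·8] + [5·(-17) − (-16)·(-17)]| = 567, so the area is 283.5.
Summing gcd(|Δx|,|Δy|) over the edges gives the boundary count: gcd(22,37) + gcd(6,12) + gcd(5,25) + gcd(21,0) = 1+6+5+21 = 33.
By Pick's theorem I = A − B/2 + 1 = 283.5 − 33/2 + 1 = 268.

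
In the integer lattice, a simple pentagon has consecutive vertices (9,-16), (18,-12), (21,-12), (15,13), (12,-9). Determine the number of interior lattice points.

Using the shoelace formula, 2A = |[9·(-12) − 18·(-16)] + [18·(-12) − 21·(-12)] + [21·13 − 15·(-12)] + [15·(-9) − 12·13] + [12·(-16) − 9·(-9)]| = 267, so the area is 267/2.
Summing gcd(|Δx|,|Δy|) over the edges gives the boundary count: gcd(9,4) + gcd(3,0) + gcd(6,25) + gcd(3,22) + gcd(3,7) = 1+3+1+1+1 = 7.
Pick's theorem gives I = A − B/2 + 1 = 267/2 − 7/2 + 1 = 131.

131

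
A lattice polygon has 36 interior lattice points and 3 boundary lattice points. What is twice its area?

73

By Pick's theorem, A = I + B/2 − 1 = 36 + 3/2 − 1 = 73/2.
Hence 2A = 73.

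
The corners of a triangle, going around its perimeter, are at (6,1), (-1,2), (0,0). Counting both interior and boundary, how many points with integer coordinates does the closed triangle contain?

9

By the shoelace formula, twice the signed area is |[6·2 − (-1)·1] + [(-1)·0 − 0·2] + [0·1 − 6·0]| = 13, so the area is 13/2.
The number of boundary lattice points is Σ gcd(|Δx|,|Δy|) = gcd(7,1) + gcd(1,2) + gcd(6,1) = 1+1+1 = 3.
Pick's theorem gives I = A − B/2 + 1 = 13/2 − 3/2 + 1 = 6, so the closed region contains I + B = 6 + 3 = 9 lattice points.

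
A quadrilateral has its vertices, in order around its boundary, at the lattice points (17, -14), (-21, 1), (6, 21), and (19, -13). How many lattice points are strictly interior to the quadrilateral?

Using the shoelace formula, 2A = |(17·1 − (-21)·(-14)) + ((-21)·21 − 6·1) + (6·(-13) − 19·21) + (19·(-14) − 17·(-13))| = 1246, so the area is 623.
Along each edge there are gcd(|Δx|,|Δy|)+1 lattice points, so counting each shared vertex once the boundary has gcd(38,15) + gcd(27,20) + gcd(13,34) + gcd(2,1) = 1+1+1+1 = 4.
By Pick's theorem A = I + B/2 − 1, so I = 623 − 4/2 + 1 = 622.

622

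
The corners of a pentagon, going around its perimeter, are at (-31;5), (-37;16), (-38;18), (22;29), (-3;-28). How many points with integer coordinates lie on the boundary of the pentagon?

The number of boundary lattice points is Σ gcd(|Δx|,|Δy|) = gcd(6,11) + gcd(1,2) + gcd(60,11) + gcd(25,57) + gcd(28,33) = 1+1+1+1+1 = 5.

5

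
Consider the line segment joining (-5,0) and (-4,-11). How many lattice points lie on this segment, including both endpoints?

The number of lattice points on a segment between lattice points is gcd(|Δx|,|Δy|) + 1 = gcd(1,11) + 1 = 1 + 1 = 2.

2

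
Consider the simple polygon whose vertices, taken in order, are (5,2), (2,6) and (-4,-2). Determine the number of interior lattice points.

23

By the shoelace formula, twice the signed area is |[5·6 − 2·2] + [2·(-2) − (-4)·6] + [(-4)·2 − 5·(-2)]| = 48, so the area is 24.
The number of boundary lattice points is Σ gcd(|Δx|,|Δy|) = gcd(3,4) + gcd(6,8) + gcd(9,4) = 1+2+1 = 4.
By Pick's theorem A = I + B/2 − 1, so I = 24 − 4/2 + 1 = 23.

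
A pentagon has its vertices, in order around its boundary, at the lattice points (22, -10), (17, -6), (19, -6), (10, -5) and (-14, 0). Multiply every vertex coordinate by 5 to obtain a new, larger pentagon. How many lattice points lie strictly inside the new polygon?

The shoelace formula gives twice the area as |[22·(-6) − 17·(-10)] + [17·(-6) − 19·(-6)] + [19·(-5) − 10·(-6)] + [10·0 − (-14)·(-5)] + [(-14)·(-10) − 22·0]| = 85, so the area is 85/2.
Summing gcd(|Δx|,|Δy|) over the edges gives the boundary count: gcd(5,4) + gcd(2,0) + gcd(9,1) + gcd(24,5) + gcd(36,10) = 1+2+1+1+2 = 7.
Scaling by 5 multiplies the area by 5² = 25 (so the new area is 1062.5) and multiplies the boundary lattice-point count by 5, giving 35.
By Pick's theorem, the interior count of the dilated polygon is 1062.5 − 35/2 + 1 = 1046.

1046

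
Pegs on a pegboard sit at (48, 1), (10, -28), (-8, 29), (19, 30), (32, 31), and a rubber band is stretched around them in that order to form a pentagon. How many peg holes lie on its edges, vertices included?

Along each edge there are gcd(|Δx|,|Δy|)+1 lattice points, so counting each shared vertex once the boundary has gcd(38,29) + gcd(18,57) + gcd(27,1) + gcd(13,1) + gcd(16,30) = 1+3+1+1+2 = 8.

8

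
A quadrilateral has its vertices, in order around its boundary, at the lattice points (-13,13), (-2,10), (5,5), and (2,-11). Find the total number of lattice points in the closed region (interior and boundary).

177

Using the shoelace formula, 2A = |((-13)·10 − (-2)·13) + ((-2)·5 − 5·10) + (5·(-11) − 2·5) + (2·13 − (-13)·(-11))| = 346, so the area is 173.
Along each edge there are gcd(|Δx|,|Δy|)+1 lattice points, so counting each shared vertex once the boundary has gcd(11,3) + gcd(7,5) + gcd(3,16) + gcd(15,24) = 1+1+1+3 = 6.
Pick's theorem gives I = A − B/2 + 1 = 173 − 6/2 + 1 = 171, so the closed region contains I + B = 171 + 6 = 177 lattice points.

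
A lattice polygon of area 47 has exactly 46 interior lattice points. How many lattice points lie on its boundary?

Pick's theorem gives A = I + B/2 − 1, so B = 2(A − I + 1) = 2(47 − 46 + 1) = 4.

4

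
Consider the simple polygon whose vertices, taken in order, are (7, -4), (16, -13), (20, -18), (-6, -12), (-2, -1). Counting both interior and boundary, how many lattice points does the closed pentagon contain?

212

By the shoelace formula, twice the signed area is |(7·(-13) − 16·(-4)) + (16·(-18) − 20·(-13)) + (20·(-12) − (-6)·(-18)) + ((-6)·(-1) − (-2)·(-12)) + ((-2)·(-4) − 7·(-1))| = 406, so the area is 203.
Summing gcd(|Δx|,|Δy|) over the edges gives the boundary count: gcd(9,9) + gcd(4,5) + gcd(26,6) + gcd(4,11) + gcd(9,3) = 9+1+2+1+3 = 16.
Pick's theorem gives I = A − B/2 + 1 = 203 − 16/2 + 1 = 196, so the closed region contains I + B = 196 + 16 = 212 lattice points.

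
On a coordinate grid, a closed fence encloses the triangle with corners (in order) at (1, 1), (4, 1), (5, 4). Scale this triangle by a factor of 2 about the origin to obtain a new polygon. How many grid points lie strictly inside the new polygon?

14

Using the shoelace formula, 2A = |(1·1 − 4·1) + (4·4 − 5·1) + (5·1 − 1·4)| = 9, so the area is 9/2.
Summing gcd(|Δx|,|Δy|) over the edges gives the boundary count: gcd(3,0) + gcd(1,3) + gcd(4,3) = 3+1+1 = 5.
Scaling by 2 multiplies the area by 2² = 4 (so the new area is 18) and multiplies the boundary lattice-point count by 2, giving 10.
By Pick's theorem, the interior count of the dilated polygon is 18 − 10/2 + 1 = 14.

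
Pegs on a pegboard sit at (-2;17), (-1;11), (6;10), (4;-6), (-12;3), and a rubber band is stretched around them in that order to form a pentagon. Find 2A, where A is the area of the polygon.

415

The shoelace formula gives twice the area as |[(-2)·11 − (-1)·17] + [(-1)·10 − 6·11] + [6·(-6) − 4·10] + [4·3 − (-12)·(-6)] + [(-12)·17 − (-2)·3]| = 415, so the area is 207.5.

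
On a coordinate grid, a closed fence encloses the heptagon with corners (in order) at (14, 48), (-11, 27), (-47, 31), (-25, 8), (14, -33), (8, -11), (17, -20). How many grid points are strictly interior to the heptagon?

2081

By the shoelace formula, twice the signed area is |(14·27 − (-11)·48) + ((-11)·31 − (-47)·27) + ((-47)·8 − (-25)·31) + ((-25)·(-33) − 14·8) + (14·(-11) − 8·(-33)) + (8·(-20) − 17·(-11)) + (17·48 − 14·(-20))| = 4179, so the area is 4179/2.
The number of boundary lattice points is Σ gcd(|Δx|,|Δy|) = gcd(25,21) + gcd(36,4) + gcd(22,23) + gcd(39,41) + gcd(6,22) + gcd(9,9) + gcd(3,68) = 1+4+1+1+2+9+1 = 19.
By Pick's theorem A = I + B/2 − 1, so I = 4179/2 − 19/2 + 1 = 2081.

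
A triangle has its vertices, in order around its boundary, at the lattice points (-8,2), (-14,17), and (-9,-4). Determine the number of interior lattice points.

Using the shoelace formula, 2A = |[(-8)·17 − (-14)·2] + [(-14)·(-4) − (-9)·17] + [(-9)·2 − (-8)·(-4)]| = 51, so the area is 25.5.
Along each edge there are gcd(|Δx|,|Δy|)+1 lattice points, so counting each shared vertex once the boundary has gcd(6,15) + gcd(5,21) + gcd(1,6) = 3+1+1 = 5.
By Pick's theorem A = I + B/2 − 1, so I = 25.5 − 5/2 + 1 = 24.

24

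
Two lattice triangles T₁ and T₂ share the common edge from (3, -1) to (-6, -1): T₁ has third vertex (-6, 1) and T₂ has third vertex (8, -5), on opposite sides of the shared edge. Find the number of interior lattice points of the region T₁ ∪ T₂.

The union is the simple quadrilateral with vertices (3, -1), (-6, 1), (-6, -1), (8, -5) in order.
Using the shoelace formula, 2A = |[3·1 − (-6)·(-1)] + [(-6)·(-1) − (-6)·1] + [(-6)·(-5) − 8·(-1)] + [8·(-1) − 3·(-5)]| = 54, so the area is 27.
Along each edge there are gcd(|Δx|,|Δy|)+1 lattice points, so counting each shared vertex once the boundary has gcd(9,2) + gcd(0,2) + gcd(14,4) + gcd(5,4) = 1+2+2+1 = 6.
By Pick's theorem I = A − B/2 + 1 = 27 − 6/2 + 1 = 25.

25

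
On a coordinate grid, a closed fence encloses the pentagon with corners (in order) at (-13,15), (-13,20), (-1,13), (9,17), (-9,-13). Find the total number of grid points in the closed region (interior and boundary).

Using the shoelace formula, 2A = |[(-13)·20 − (-13)·15] + [(-13)·13 − (-1)·20] + [(-1)·17 − 9·13] + [9·(-13) − (-9)·17] + [(-9)·15 − (-13)·(-13)]| = 616, so the area is 308.
Summing gcd(|Δx|,|Δy|) over the edges gives the boundary count: gcd(0,5) + gcd(12,7) + gcd(10,4) + gcd(18,30) + gcd(4,28) = 5+1+2+6+4 = 18.
Pick's theorem gives I = A − B/2 + 1 = 308 − 18/2 + 1 = 300, so the closed region contains I + B = 300 + 18 = 318 lattice points.

318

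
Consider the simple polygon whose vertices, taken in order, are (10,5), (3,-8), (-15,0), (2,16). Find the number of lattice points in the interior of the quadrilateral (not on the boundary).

301

Using the shoelace formula, 2A = |(10·(-8) − 3·5) + (3·0 − (-15)·(-8)) + ((-15)·16 − 2·0) + (2·5 − 10·16)| = 605, so the area is 605/2.
The number of boundary lattice points is Σ gcd(|Δx|,|Δy|) = gcd(7,13) + gcd(18,8) + gcd(17,16) + gcd(8,11) = 1+2+1+1 = 5.
By Pick's theorem A = I + B/2 − 1, so I = 605/2 − 5/2 + 1 = 301.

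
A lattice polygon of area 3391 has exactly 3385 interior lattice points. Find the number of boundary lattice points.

Pick's theorem gives A = I + B/2 − 1, so B = 2(A − I + 1) = 2(3391 − 3385 + 1) = 14.

14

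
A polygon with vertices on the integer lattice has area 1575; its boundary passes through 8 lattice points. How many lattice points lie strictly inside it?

1572

Pick's theorem A = I + B/2 − 1 rearranges to I = A − B/2 + 1 = 1575 − 8/2 + 1 = 1572.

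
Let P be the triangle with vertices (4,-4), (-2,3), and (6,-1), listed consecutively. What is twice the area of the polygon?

By the shoelace formula, twice the signed area is |(4·3 − (-2)·(-4)) + ((-2)·(-1) − 6·3) + (6·(-4) − 4·(-1))| = 32, so the area is 16.

32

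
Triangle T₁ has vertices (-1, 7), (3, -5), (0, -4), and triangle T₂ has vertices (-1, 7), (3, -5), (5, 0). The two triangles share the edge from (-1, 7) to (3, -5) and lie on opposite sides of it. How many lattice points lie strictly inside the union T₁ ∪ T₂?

37

The union is the simple quadrilateral with vertices (-1, 7), (0, -4), (3, -5), (5, 0) in order.
The shoelace formula gives twice the area as |((-1)·(-4) − 0·7) + (0·(-5) − 3·(-4)) + (3·0 − 5·(-5)) + (5·7 − (-1)·0)| = 76, so the area is 38.
The number of boundary lattice points is Σ gcd(|Δx|,|Δy|) = gcd(1,11) + gcd(3,1) + gcd(2,5) + gcd(6,7) = 1+1+1+1 = 4.
By Pick's theorem I = A − B/2 + 1 = 38 − 4/2 + 1 = 37.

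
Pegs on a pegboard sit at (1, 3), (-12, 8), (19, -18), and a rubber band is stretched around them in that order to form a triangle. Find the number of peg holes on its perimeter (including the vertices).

5

Summing gcd(|Δx|,|Δy|) over the edges gives the boundary count: gcd(13,5) + gcd(31,26) + gcd(18,21) = 1+1+3 = 5.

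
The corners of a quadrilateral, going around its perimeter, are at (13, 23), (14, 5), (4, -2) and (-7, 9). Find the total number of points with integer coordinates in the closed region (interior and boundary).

By the shoelace formula, twice the signed area is |[13·5 − 14·23] + [14·(-2) − 4·5] + [4·9 − (-7)·(-2)] + [(-7)·23 − 13·9]| = 561, so the area is 280.5.
The number of boundary lattice points is Σ gcd(|Δx|,|Δy|) = gcd(1,18) + gcd(10,7) + gcd(11,11) + gcd(20,14) = 1+1+11+2 = 15.
Pick's theorem gives I = A − B/2 + 1 = 280.5 − 15/2 + 1 = 274, so the closed region contains I + B = 274 + 15 = 289 lattice points.

289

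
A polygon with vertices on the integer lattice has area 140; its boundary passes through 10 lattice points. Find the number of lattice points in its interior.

From Pick's theorem, I = A − B/2 + 1 = 140 − 10/2 + 1 = 136.

136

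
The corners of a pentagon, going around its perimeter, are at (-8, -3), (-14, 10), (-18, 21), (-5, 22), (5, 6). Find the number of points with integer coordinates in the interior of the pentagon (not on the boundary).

The shoelace formula gives twice the area as |((-8)·10 − (-14)·(-3)) + ((-14)·21 − (-18)·10) + ((-18)·22 − (-5)·21) + ((-5)·6 − 5·22) + (5·(-3) − (-8)·6)| = 634, so the area is 317.
Summing gcd(|Δx|,|Δy|) over the edges gives the boundary count: gcd(6,13) + gcd(4,11) + gcd(13,1) + gcd(10,16) + gcd(13,9) = 1+1+1+2+1 = 6.
By Pick's theorem A = I + B/2 − 1, so I = 317 − 6/2 + 1 = 315.

315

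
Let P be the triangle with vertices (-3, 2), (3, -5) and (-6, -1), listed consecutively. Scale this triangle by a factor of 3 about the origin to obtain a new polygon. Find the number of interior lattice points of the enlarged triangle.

Using the shoelace formula, 2A = |((-3)·(-5) − 3·2) + (3·(-1) − (-6)·(-5)) + ((-6)·2 − (-3)·(-1))| = 39, so the area is 19.5.
Along each edge there are gcd(|Δx|,|Δy|)+1 lattice points, so counting each shared vertex once the boundary has gcd(6,7) + gcd(9,4) + gcd(3,3) = 1+1+3 = 5.
Scaling by 3 multiplies the area by 3² = 9 (so the new area is 351/2) and multiplies the boundary lattice-point count by 3, giving 15.
By Pick's theorem, the interior count of the dilated polygon is 351/2 − 15/2 + 1 = 169.

169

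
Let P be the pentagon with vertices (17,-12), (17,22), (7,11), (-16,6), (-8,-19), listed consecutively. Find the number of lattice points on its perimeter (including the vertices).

The number of boundary lattice points is Σ gcd(|Δx|,|Δy|) = gcd(0,34) + gcd(10,11) + gcd(23,5) + gcd(8,25) + gcd(25,7) = 34+1+1+1+1 = 38.

38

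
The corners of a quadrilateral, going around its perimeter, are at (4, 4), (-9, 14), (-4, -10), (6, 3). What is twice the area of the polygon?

298

Using the shoelace formula, 2A = |[4·14 − (-9)·4] + [(-9)·(-10) − (-4)·14] + [(-4)·3 − 6·(-10)] + [6·4 − 4·3]| = 298, so the area is 149.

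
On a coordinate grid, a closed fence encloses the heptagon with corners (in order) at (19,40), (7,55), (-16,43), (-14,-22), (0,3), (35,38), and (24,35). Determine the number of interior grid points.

1658

The shoelace formula gives twice the area as |[19·55 − 7·40] + [7·43 − (-16)·55] + [(-16)·(-22) − (-14)·43] + [(-14)·3 − 0·(-22)] + [0·38 − 35·3] + [35·35 − 24·38] + [24·40 − 19·35]| = 3361, so the area is 1680.5.
The number of boundary lattice points is Σ gcd(|Δx|,|Δy|) = gcd(12,15) + gcd(23,12) + gcd(2,65) + gcd(14,25) + gcd(35,35) + gcd(11,3) + gcd(5,5) = 3+1+1+1+35+1+5 = 47.
By Pick's theorem A = I + B/2 − 1, so I = 1680.5 − 47/2 + 1 = 1658.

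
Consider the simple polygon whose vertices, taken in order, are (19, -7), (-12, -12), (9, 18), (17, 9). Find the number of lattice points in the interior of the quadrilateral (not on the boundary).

The shoelace formula gives twice the area as |(19·(-12) − (-12)·(-7)) + ((-12)·18 − 9·(-12)) + (9·9 − 17·18) + (17·(-7) − 19·9)| = 935, so the area is 467.5.
Along each edge there are gcd(|Δx|,|Δy|)+1 lattice points, so counting each shared vertex once the boundary has gcd(31,5) + gcd(21,30) + gcd(8,9) + gcd(2,16) = 1+3+1+2 = 7.
Pick's theorem gives I = A − B/2 + 1 = 467.5 − 7/2 + 1 = 465.

465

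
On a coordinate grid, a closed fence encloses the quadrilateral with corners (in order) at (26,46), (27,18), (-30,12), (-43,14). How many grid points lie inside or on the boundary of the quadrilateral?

1082

By the shoelace formula, twice the signed area is |(26·18 − 27·46) + (27·12 − (-30)·18) + ((-30)·14 − (-43)·12) + ((-43)·46 − 26·14)| = 2156, so the area is 1078.
Summing gcd(|Δx|,|Δy|) over the edges gives the boundary count: gcd(1,28) + gcd(57,6) + gcd(13,2) + gcd(69,32) = 1+3+1+1 = 6.
Pick's theorem gives I = A − B/2 + 1 = 1078 − 6/2 + 1 = 1076, so the closed region contains I + B = 1076 + 6 = 1082 lattice points.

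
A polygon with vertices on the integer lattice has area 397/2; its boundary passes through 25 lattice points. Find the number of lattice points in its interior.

187

From Pick's theorem, I = A − B/2 + 1 = 397/2 − 25/2 + 1 = 187.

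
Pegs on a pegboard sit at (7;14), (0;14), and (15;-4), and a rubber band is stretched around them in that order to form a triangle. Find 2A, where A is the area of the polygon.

126

Using the shoelace formula, 2A = |(7·14 − 0·14) + (0·(-4) − 15·14) + (15·14 − 7·(-4))| = 126, so the area is 63.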